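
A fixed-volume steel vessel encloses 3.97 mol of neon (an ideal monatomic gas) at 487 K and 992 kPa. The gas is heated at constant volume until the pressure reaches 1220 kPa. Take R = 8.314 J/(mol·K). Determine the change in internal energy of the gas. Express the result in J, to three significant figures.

Constant volume ⇒ W = 0, so Q = ΔU = nCᵥΔT with Cᵥ = 3R/2 = 12.47 J/(mol·K).
At constant V, T₂/T₁ = P₂/P₁ ⇒ ΔT = T₁(P₂/P₁ − 1) = 487·(1220/992 − 1) = 111.9 K.
ΔU = (3.97)(12.47)(111.9) = 5542 J.

ΔU ≈ 5540 J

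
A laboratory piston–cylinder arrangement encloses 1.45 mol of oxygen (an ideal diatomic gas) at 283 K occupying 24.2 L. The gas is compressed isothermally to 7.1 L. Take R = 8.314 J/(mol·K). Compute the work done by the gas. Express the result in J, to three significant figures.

W ≈ -4180 J

Isothermal: W = nRT ln(V₂/V₁).
W = (1.45)(8.314)(283) × ln(7.1/24.2)
  = 3412 × -1.226
W_by_gas = -4184 J.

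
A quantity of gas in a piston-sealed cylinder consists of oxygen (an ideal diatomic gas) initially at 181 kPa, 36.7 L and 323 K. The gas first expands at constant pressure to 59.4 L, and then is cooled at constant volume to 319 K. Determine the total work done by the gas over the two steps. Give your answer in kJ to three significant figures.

Step 1 (isobaric): W = PΔV = (181 kPa)(59.4 − 36.7 L) = 4109 J.
Step 2 (isochoric): W = 0 (constant volume).
W_total = 4109 + 0 = 4109 J.

W_total ≈ 4.11 kJ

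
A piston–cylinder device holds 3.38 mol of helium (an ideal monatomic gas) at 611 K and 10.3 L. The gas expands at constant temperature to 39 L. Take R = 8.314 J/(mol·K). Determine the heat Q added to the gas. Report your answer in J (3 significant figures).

Q ≈ 22900 J

Isothermal ⇒ ΔU = 0, so Q = W = nRT ln(V₂/V₁).
Q = (3.38)(8.314)(611) ln(39/10.3) = 17170 × 1.331 = 22860 J.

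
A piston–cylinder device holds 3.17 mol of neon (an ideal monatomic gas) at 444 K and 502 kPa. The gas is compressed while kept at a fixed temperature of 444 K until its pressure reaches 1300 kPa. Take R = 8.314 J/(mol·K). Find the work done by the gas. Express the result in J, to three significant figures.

W ≈ -11100 J

Isothermal process: W = nRT ln(V₂/V₁) = nRT ln(P₁/P₂).
W = (3.17)(8.314)(444) × ln(502/1300)
  = 11702 × ln(0.3862) = 11702 × -0.9515
W_by_gas = -11134 J.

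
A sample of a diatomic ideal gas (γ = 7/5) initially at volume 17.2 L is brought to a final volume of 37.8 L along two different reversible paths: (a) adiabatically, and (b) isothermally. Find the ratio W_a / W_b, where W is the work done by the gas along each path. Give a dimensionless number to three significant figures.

Path (a) adiabatic: W = P₁V₁(1 − (V₁/V₂)^(γ−1))/(γ−1) → W_a/(P₁V₁) = 0.6755.
Path (b) isothermal: W = P₁V₁ ln(V₂/V₁) → W_b/(P₁V₁) = 0.7874.
W_a / W_b = 0.6755 / 0.7874 = 0.8578.

W_a / W_b ≈ 0.858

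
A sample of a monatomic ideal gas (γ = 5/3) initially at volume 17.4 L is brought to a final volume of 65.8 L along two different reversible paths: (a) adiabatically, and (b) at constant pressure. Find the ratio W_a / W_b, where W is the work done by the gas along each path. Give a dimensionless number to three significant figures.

W_a / W_b ≈ 0.317

Path (a) adiabatic: W = P₁V₁(1 − (V₁/V₂)^(γ−1))/(γ−1) → W_a/(P₁V₁) = 0.882.
Path (b) isobaric: W = P₁(V₂ − V₁) → W_b/(P₁V₁) = 2.782.
W_a / W_b = 0.882 / 2.782 = 0.3171.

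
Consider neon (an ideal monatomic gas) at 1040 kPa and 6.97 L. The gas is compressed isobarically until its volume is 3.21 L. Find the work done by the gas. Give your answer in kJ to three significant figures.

W ≈ -3.91 kJ

Isobaric: W = P ΔV.
W = (1040 kPa)(3.21 − 6.97 L) = (1040)(-3.76) = -3910 J.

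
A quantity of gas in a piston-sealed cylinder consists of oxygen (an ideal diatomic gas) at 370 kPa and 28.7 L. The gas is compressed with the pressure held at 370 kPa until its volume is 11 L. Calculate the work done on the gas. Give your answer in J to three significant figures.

Isobaric: W = P ΔV.
W = (370 kPa)(11 − 28.7 L) = (370)(-17.7) = -6549 J.
Work on gas = −W_by = 6549 J.

W ≈ 6550 J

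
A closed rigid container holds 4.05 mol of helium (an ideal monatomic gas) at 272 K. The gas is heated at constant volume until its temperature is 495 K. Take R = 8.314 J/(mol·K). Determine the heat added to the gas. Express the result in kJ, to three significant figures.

Constant volume ⇒ W = 0, so Q = ΔU = nCᵥΔT with Cᵥ = 3R/2 = 12.47 J/(mol·K).
ΔU = (4.05)(12.47)(495 − 272) = 11263 J.

Q ≈ 11.3 kJ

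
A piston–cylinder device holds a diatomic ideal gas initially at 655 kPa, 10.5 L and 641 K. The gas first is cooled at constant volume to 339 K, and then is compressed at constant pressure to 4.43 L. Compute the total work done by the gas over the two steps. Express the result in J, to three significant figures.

W_total ≈ -2100 J

Step 1 (isochoric): W = 0 (constant volume).
After step 1: P = 346.4 kPa (V unchanged).
Step 2 (isobaric): W = PΔV = (346.4 kPa)(4.43 − 10.5 L) = -2103 J.
W_total = 0 − 2103 = -2103 J.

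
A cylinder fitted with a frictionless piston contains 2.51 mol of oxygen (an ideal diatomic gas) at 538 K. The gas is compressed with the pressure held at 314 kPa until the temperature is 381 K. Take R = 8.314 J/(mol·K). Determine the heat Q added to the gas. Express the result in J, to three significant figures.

Isobaric: W = nRΔT = (2.51)(8.314)(-157) = -3276 J.
ΔU = nCᵥΔT with Cᵥ = 5R/2: ΔU = (2.51)(20.79)(-157) = -8191 J.
Q = ΔU + W = -8191 − 3276 = -11467 J.

Q ≈ -11500 J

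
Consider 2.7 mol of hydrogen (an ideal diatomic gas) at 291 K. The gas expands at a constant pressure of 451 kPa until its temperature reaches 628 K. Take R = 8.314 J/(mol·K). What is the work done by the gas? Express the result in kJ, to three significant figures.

Isobaric: W = P ΔV = nR ΔT.
W = (2.7)(8.314)(628 − 291) = 7565 J.

W ≈ 7.56 kJ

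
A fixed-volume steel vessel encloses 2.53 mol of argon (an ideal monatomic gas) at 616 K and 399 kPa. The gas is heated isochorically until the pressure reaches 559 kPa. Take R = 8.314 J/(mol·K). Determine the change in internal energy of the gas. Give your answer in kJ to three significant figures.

ΔU ≈ 7.79 kJ

Constant volume ⇒ W = 0, so Q = ΔU = nCᵥΔT with Cᵥ = 3R/2 = 12.47 J/(mol·K).
At constant V, T₂/T₁ = P₂/P₁ ⇒ ΔT = T₁(P₂/P₁ − 1) = 616·(559/399 − 1) = 247 K.
ΔU = (2.53)(12.47)(247) = 7794 J.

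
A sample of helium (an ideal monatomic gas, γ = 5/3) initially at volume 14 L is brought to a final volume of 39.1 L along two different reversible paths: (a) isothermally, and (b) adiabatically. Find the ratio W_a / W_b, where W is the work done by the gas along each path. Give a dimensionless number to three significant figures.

W_a / W_b ≈ 1.38

Path (a) isothermal: W = P₁V₁ ln(V₂/V₁) → W_a/(P₁V₁) = 1.027.
Path (b) adiabatic: W = P₁V₁(1 − (V₁/V₂)^(γ−1))/(γ−1) → W_b/(P₁V₁) = 0.7436.
W_a / W_b = 1.027 / 0.7436 = 1.381.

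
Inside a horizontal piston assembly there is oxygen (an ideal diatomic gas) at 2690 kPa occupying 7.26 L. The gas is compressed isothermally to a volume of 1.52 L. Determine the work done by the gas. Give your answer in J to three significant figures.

W ≈ -30500 J

Isothermal: W = nRT ln(V₂/V₁) = P₁V₁ ln(V₂/V₁).
P₁V₁ = (2690 kPa)(7.26 L) = 19529 J.
W = 19529 × ln(1.52/7.26) = 19529 × -1.564
W_by_gas = -30538 J.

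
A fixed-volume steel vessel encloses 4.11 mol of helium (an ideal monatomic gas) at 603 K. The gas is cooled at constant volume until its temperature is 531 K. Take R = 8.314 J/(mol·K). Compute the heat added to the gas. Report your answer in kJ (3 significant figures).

Constant volume ⇒ W = 0, so Q = ΔU = nCᵥΔT with Cᵥ = 3R/2 = 12.47 J/(mol·K).
ΔU = (4.11)(12.47)(531 − 603) = -3690 J.

Q ≈ -3.69 kJ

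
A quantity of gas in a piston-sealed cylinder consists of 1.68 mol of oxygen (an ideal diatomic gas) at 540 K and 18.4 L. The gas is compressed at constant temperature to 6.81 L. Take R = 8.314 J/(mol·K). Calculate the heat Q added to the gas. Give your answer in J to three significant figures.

Q ≈ -7500 J

Isothermal ⇒ ΔU = 0, so Q = W = nRT ln(V₂/V₁).
Q = (1.68)(8.314)(540) ln(6.81/18.4) = 7542 × -0.994 = -7497 J.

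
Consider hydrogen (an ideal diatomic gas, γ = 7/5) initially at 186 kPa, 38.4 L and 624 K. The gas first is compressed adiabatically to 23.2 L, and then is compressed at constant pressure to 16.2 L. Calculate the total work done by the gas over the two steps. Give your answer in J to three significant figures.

W_total ≈ -6620 J

Step 1 (adiabatic): W = (P₁V₁ − P₂V₂)/(γ−1) = (7142 − 8737)/0.4 = -3987 J.
After step 1: P = 376.6 kPa, V = 23.2 L, T = 763.3 K.
Step 2 (isobaric): W = PΔV = (376.6 kPa)(16.2 − 23.2 L) = -2636 J.
W_total = -3987 − 2636 = -6624 J.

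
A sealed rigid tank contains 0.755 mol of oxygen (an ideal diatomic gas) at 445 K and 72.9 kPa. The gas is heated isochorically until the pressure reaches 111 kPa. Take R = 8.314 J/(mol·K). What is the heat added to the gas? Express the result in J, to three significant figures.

Q ≈ 3650 J

Constant volume ⇒ W = 0, so Q = ΔU = nCᵥΔT with Cᵥ = 5R/2 = 20.79 J/(mol·K).
At constant V, T₂/T₁ = P₂/P₁ ⇒ ΔT = T₁(P₂/P₁ − 1) = 445·(111/72.9 − 1) = 232.6 K.
ΔU = (0.755)(20.79)(232.6) = 3650 J.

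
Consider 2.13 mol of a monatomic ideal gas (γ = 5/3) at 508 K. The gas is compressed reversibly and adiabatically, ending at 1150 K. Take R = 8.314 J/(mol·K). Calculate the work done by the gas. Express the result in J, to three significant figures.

W ≈ -17100 J

Adiabatic ⇒ Q = 0, so W_by = −ΔU = nCᵥ(T₁ − T₂).
Cᵥ = 3R/2 = 12.47 J/(mol·K).
W = (2.13)(12.47)(508 − 1150) = -17054 J.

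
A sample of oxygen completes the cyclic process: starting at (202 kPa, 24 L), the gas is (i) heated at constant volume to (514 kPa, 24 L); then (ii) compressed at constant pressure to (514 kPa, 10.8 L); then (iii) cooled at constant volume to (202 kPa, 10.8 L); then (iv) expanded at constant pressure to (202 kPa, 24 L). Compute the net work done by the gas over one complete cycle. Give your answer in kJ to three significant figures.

W_net ≈ -4.12 kJ

Constant-volume legs do no work.
W(ii) = (514)(10.8 − 24) = -6785 J; W(iv) = (202)(24 − 10.8) = 2666 J.
W_net = -6785 + 2666 = -4118 J (the counter-clockwise enclosed area).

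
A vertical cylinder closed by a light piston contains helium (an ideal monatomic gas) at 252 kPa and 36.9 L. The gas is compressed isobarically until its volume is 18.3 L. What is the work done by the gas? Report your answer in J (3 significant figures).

W ≈ -4690 J

Isobaric: W = P ΔV.
W = (252 kPa)(18.3 − 36.9 L) = (252)(-18.6) = -4687 J.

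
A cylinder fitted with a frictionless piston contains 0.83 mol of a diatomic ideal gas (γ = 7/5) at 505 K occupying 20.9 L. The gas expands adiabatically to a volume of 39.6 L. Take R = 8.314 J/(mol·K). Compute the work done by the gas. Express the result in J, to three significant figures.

W ≈ 1970 J

Adiabatic: TV^(γ−1) = const with γ = 7/5.
T₂ = T₁ (V₁/V₂)^(γ−1) = 505 × (20.9/39.6)^0.4 = 505 × 0.7744 = 391.1 K.
W_by = nCᵥ(T₁ − T₂) = (0.83)(20.79)(505 − 391.1) = 1965 J.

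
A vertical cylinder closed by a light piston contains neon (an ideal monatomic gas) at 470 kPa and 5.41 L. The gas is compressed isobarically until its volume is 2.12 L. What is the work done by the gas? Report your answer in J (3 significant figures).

W ≈ -1550 J

Isobaric: W = P ΔV.
W = (470 kPa)(2.12 − 5.41 L) = (470)(-3.29) = -1546 J.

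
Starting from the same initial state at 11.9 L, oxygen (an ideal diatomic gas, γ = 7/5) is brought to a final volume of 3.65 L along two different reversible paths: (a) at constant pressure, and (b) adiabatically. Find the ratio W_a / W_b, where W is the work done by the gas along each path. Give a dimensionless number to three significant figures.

W_a / W_b ≈ 0.459

Path (a) isobaric: W = P₁(V₂ − V₁) → W_a/(P₁V₁) = -0.6933.
Path (b) adiabatic: W = P₁V₁(1 − (V₁/V₂)^(γ−1))/(γ−1) → W_b/(P₁V₁) = -1.511.
W_a / W_b = -0.6933 / -1.511 = 0.4589.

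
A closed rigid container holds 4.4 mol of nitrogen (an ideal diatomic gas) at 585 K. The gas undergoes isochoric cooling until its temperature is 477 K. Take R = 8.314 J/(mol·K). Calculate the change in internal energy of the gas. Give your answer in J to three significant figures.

ΔU ≈ -9880 J

Constant volume ⇒ W = 0, so Q = ΔU = nCᵥΔT with Cᵥ = 5R/2 = 20.79 J/(mol·K).
ΔU = (4.4)(20.79)(477 − 585) = -9877 J.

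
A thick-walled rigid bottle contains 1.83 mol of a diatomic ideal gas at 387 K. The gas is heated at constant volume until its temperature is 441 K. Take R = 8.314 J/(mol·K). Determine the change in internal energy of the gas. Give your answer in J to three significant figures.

Constant volume ⇒ W = 0, so Q = ΔU = nCᵥΔT with Cᵥ = 5R/2 = 20.79 J/(mol·K).
ΔU = (1.83)(20.79)(441 − 387) = 2054 J.

ΔU ≈ 2050 J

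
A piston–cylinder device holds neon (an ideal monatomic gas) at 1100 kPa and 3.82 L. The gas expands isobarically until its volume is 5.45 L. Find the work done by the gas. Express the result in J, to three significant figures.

W ≈ 1790 J

Isobaric: W = P ΔV.
W = (1100 kPa)(5.45 − 3.82 L) = (1100)(1.63) = 1793 J.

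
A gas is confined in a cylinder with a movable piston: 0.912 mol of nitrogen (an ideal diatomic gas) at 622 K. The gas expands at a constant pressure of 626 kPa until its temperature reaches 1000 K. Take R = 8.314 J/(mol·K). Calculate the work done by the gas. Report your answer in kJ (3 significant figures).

Isobaric: W = P ΔV = nR ΔT.
W = (0.912)(8.314)(1000 − 622) = 2866 J.

W ≈ 2.87 kJ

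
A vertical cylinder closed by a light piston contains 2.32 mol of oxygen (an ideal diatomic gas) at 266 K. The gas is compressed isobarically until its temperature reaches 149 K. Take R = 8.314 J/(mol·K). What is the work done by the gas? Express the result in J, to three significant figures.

Isobaric: W = P ΔV = nR ΔT.
W = (2.32)(8.314)(149 − 266) = -2257 J.

W ≈ -2260 J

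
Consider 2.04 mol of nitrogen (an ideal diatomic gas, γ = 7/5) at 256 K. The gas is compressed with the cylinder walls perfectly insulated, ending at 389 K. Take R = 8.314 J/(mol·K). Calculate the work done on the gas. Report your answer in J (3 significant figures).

W ≈ 5640 J

Adiabatic ⇒ Q = 0, so W_by = −ΔU = nCᵥ(T₁ − T₂).
Cᵥ = 5R/2 = 20.79 J/(mol·K).
W = (2.04)(20.79)(256 − 389) = -5639 J.
Work on gas = −W_by = 5639 J.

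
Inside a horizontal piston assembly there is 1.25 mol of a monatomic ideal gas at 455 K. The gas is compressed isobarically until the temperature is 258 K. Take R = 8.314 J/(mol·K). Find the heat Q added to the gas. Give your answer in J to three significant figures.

Q ≈ -5120 J

Isobaric: W = nRΔT = (1.25)(8.314)(-197) = -2047 J.
ΔU = nCᵥΔT with Cᵥ = 3R/2: ΔU = (1.25)(12.47)(-197) = -3071 J.
Q = ΔU + W = -3071 − 2047 = -5118 J.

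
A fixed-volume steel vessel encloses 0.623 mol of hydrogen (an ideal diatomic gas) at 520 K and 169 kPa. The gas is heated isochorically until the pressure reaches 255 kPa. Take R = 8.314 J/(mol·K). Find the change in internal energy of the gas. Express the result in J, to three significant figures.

ΔU ≈ 3430 J

Constant volume ⇒ W = 0, so Q = ΔU = nCᵥΔT with Cᵥ = 5R/2 = 20.79 J/(mol·K).
At constant V, T₂/T₁ = P₂/P₁ ⇒ ΔT = T₁(P₂/P₁ − 1) = 520·(255/169 − 1) = 264.6 K.
ΔU = (0.623)(20.79)(264.6) = 3427 J.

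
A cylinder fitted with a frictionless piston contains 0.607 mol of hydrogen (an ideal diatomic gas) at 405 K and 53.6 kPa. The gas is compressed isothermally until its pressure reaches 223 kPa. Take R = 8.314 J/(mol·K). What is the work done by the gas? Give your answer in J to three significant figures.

Isothermal process: W = nRT ln(V₂/V₁) = nRT ln(P₁/P₂).
W = (0.607)(8.314)(405) × ln(53.6/223)
  = 2044 × ln(0.2404) = 2044 × -1.426
W_by_gas = -2914 J.

W ≈ -2910 J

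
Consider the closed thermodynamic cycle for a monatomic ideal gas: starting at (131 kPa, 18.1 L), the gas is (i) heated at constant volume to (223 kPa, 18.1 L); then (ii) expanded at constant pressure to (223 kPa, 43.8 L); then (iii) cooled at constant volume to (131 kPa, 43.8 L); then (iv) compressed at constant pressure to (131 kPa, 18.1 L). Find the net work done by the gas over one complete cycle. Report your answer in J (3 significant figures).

W_net ≈ 2360 J

Constant-volume legs do no work.
W(ii) = (223)(43.8 − 18.1) = 5731 J; W(iv) = (131)(18.1 − 43.8) = -3367 J.
W_net = 5731 − 3367 = 2364 J (the clockwise enclosed area).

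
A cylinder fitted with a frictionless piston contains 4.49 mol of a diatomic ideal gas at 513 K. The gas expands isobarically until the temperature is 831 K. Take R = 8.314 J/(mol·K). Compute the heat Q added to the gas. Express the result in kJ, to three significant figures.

Isobaric: W = nRΔT = (4.49)(8.314)(318) = 11871 J.
ΔU = nCᵥΔT with Cᵥ = 5R/2: ΔU = (4.49)(20.79)(318) = 29677 J.
Q = ΔU + W = 29677 + 11871 = 41548 J.

Q ≈ 41.5 kJ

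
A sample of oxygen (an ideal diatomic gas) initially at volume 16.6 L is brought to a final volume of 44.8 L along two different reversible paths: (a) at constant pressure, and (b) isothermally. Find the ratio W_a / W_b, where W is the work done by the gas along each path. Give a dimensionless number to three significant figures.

Path (a) isobaric: W = P₁(V₂ − V₁) → W_a/(P₁V₁) = 1.699.
Path (b) isothermal: W = P₁V₁ ln(V₂/V₁) → W_b/(P₁V₁) = 0.9928.
W_a / W_b = 1.699 / 0.9928 = 1.711.

W_a / W_b ≈ 1.71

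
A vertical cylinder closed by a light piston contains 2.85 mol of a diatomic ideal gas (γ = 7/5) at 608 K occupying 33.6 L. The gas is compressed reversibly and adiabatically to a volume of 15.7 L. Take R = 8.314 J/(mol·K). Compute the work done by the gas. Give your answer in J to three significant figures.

Adiabatic: TV^(γ−1) = const with γ = 7/5.
T₂ = T₁ (V₁/V₂)^(γ−1) = 608 × (33.6/15.7)^0.4 = 608 × 1.356 = 824.3 K.
W_by = nCᵥ(T₁ − T₂) = (2.85)(20.79)(608 − 824.3) = -12812 J.

W ≈ -12800 J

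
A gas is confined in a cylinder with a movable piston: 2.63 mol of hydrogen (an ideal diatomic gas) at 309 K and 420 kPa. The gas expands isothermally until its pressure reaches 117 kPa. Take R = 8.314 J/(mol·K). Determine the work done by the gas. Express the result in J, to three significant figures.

Isothermal process: W = nRT ln(V₂/V₁) = nRT ln(P₁/P₂).
W = (2.63)(8.314)(309) × ln(420/117)
  = 6757 × ln(3.59) = 6757 × 1.278
W_by_gas = 8635 J.

W ≈ 8640 J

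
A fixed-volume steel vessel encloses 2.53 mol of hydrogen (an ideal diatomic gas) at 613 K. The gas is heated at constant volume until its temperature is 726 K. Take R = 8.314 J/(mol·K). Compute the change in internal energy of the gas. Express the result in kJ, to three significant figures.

ΔU ≈ 5.94 kJ

Constant volume ⇒ W = 0, so Q = ΔU = nCᵥΔT with Cᵥ = 5R/2 = 20.79 J/(mol·K).
ΔU = (2.53)(20.79)(726 − 613) = 5942 J.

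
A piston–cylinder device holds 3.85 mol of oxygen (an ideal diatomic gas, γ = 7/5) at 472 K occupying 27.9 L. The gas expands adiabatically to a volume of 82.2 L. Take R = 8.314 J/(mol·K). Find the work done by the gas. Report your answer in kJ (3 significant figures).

Adiabatic: TV^(γ−1) = const with γ = 7/5.
T₂ = T₁ (V₁/V₂)^(γ−1) = 472 × (27.9/82.2)^0.4 = 472 × 0.6491 = 306.4 K.
W_by = nCᵥ(T₁ − T₂) = (3.85)(20.79)(472 − 306.4) = 13255 J.

W ≈ 13.3 kJ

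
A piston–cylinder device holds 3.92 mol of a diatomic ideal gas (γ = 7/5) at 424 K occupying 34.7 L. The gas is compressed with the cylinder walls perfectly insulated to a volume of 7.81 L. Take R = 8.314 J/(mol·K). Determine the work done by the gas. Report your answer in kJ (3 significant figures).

Adiabatic: TV^(γ−1) = const with γ = 7/5.
T₂ = T₁ (V₁/V₂)^(γ−1) = 424 × (34.7/7.81)^0.4 = 424 × 1.816 = 769.9 K.
W_by = nCᵥ(T₁ − T₂) = (3.92)(20.79)(424 − 769.9) = -28183 J.

W ≈ -28.2 kJ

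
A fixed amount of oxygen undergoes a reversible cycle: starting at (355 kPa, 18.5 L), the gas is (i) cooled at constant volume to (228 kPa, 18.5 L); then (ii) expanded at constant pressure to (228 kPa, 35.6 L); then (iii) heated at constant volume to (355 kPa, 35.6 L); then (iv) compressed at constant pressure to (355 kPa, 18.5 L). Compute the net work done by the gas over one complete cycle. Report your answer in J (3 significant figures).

Constant-volume legs do no work.
W(ii) = (228)(35.6 − 18.5) = 3899 J; W(iv) = (355)(18.5 − 35.6) = -6071 J.
W_net = 3899 − 6071 = -2172 J (the counter-clockwise enclosed area).

W_net ≈ -2170 J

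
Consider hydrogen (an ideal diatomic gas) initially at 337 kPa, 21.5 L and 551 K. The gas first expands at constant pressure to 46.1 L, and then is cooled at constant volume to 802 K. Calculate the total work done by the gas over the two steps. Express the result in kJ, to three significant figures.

Step 1 (isobaric): W = PΔV = (337 kPa)(46.1 − 21.5 L) = 8290 J.
Step 2 (isochoric): W = 0 (constant volume).
W_total = 8290 + 0 = 8290 J.

W_total ≈ 8.29 kJ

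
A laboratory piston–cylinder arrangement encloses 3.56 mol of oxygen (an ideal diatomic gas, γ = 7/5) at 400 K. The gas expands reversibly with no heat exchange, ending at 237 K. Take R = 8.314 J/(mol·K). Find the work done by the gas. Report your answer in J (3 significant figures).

Adiabatic ⇒ Q = 0, so W_by = −ΔU = nCᵥ(T₁ − T₂).
Cᵥ = 5R/2 = 20.79 J/(mol·K).
W = (3.56)(20.79)(400 − 237) = 12061 J.

W ≈ 12100 J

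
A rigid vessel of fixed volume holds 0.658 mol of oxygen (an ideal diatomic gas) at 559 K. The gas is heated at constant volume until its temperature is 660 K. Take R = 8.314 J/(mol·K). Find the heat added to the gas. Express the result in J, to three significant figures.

Constant volume ⇒ W = 0, so Q = ΔU = nCᵥΔT with Cᵥ = 5R/2 = 20.79 J/(mol·K).
ΔU = (0.658)(20.79)(660 − 559) = 1381 J.

Q ≈ 1380 J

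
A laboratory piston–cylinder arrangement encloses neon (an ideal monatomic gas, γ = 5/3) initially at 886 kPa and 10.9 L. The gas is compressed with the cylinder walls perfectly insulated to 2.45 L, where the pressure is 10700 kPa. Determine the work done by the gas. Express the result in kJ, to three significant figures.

W ≈ -24.8 kJ

Adiabatic: W = (P₁V₁ − P₂V₂)/(γ − 1) with γ = 5/3.
P₁V₁ = 9657 J, P₂V₂ = 26215 J.
W = (9657 − 26215) / 0.6667 = -24836 J.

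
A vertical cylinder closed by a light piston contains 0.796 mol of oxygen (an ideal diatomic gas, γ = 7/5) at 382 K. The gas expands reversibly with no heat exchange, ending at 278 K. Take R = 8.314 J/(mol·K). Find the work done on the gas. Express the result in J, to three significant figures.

Adiabatic ⇒ Q = 0, so W_by = −ΔU = nCᵥ(T₁ − T₂).
Cᵥ = 5R/2 = 20.79 J/(mol·K).
W = (0.796)(20.79)(382 − 278) = 1721 J.
Work on gas = −W_by = -1721 J.

W ≈ -1720 J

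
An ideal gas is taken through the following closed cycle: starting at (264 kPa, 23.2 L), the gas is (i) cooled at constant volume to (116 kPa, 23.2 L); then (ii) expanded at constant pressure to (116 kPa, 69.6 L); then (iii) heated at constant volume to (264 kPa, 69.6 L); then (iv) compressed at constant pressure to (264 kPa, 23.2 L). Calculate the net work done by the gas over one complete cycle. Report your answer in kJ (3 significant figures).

W_net ≈ -6.87 kJ

Constant-volume legs do no work.
W(ii) = (116)(69.6 − 23.2) = 5382 J; W(iv) = (264)(23.2 − 69.6) = -12250 J.
W_net = 5382 − 12250 = -6867 J (the counter-clockwise enclosed area).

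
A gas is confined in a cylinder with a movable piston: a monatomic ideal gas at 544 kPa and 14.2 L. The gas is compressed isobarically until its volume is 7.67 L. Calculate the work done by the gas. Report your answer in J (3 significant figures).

W ≈ -3550 J

Isobaric: W = P ΔV.
W = (544 kPa)(7.67 − 14.2 L) = (544)(-6.53) = -3552 J.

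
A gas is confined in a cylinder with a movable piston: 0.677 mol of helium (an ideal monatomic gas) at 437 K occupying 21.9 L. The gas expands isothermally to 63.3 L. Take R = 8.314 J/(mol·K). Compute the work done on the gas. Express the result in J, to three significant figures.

Isothermal: W = nRT ln(V₂/V₁).
W = (0.677)(8.314)(437) × ln(63.3/21.9)
  = 2460 × 1.061
W_by_gas = 2611 J; work on gas = −W_by = -2611 J.

W ≈ -2610 J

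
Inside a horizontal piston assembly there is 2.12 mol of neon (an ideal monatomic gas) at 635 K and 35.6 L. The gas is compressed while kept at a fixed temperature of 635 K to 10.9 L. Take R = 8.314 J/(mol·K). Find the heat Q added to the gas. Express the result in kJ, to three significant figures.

Q ≈ -13.2 kJ

Isothermal ⇒ ΔU = 0, so Q = W = nRT ln(V₂/V₁).
Q = (2.12)(8.314)(635) ln(10.9/35.6) = 11192 × -1.184 = -13247 J.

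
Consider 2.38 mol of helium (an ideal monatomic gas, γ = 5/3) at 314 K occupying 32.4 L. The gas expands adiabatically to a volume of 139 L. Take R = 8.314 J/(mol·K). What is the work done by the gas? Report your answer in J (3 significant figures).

W ≈ 5790 J

Adiabatic: TV^(γ−1) = const with γ = 5/3.
T₂ = T₁ (V₁/V₂)^(γ−1) = 314 × (32.4/139)^0.667 = 314 × 0.3788 = 118.9 K.
W_by = nCᵥ(T₁ − T₂) = (2.38)(12.47)(314 − 118.9) = 5790 J.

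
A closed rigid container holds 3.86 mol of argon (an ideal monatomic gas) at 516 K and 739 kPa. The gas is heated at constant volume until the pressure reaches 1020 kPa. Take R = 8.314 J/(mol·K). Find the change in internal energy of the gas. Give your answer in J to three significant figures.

Constant volume ⇒ W = 0, so Q = ΔU = nCᵥΔT with Cᵥ = 3R/2 = 12.47 J/(mol·K).
At constant V, T₂/T₁ = P₂/P₁ ⇒ ΔT = T₁(P₂/P₁ − 1) = 516·(1020/739 − 1) = 196.2 K.
ΔU = (3.86)(12.47)(196.2) = 9445 J.

ΔU ≈ 9440 J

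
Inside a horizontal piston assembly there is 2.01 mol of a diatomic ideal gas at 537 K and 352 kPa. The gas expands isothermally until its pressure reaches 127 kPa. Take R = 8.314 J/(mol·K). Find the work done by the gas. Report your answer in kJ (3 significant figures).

Isothermal process: W = nRT ln(V₂/V₁) = nRT ln(P₁/P₂).
W = (2.01)(8.314)(537) × ln(352/127)
  = 8974 × ln(2.772) = 8974 × 1.019
W_by_gas = 9148 J.

W ≈ 9.15 kJ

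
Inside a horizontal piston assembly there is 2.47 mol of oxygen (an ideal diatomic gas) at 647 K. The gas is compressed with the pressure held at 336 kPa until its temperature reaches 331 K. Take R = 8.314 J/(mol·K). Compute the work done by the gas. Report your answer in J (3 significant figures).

W ≈ -6490 J

Isobaric: W = P ΔV = nR ΔT.
W = (2.47)(8.314)(331 − 647) = -6489 J.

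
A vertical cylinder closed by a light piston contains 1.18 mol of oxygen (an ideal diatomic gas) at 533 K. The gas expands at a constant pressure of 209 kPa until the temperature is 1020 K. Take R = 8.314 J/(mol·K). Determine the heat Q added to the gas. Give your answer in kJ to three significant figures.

Q ≈ 16.7 kJ

Isobaric: W = nRΔT = (1.18)(8.314)(487) = 4778 J.
ΔU = nCᵥΔT with Cᵥ = 5R/2: ΔU = (1.18)(20.79)(487) = 11944 J.
Q = ΔU + W = 11944 + 4778 = 16722 J.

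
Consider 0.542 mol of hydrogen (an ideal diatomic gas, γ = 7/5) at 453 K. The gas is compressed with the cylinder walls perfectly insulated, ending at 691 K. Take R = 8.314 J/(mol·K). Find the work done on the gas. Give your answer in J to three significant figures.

W ≈ 2680 J

Adiabatic ⇒ Q = 0, so W_by = −ΔU = nCᵥ(T₁ − T₂).
Cᵥ = 5R/2 = 20.79 J/(mol·K).
W = (0.542)(20.79)(453 − 691) = -2681 J.
Work on gas = −W_by = 2681 J.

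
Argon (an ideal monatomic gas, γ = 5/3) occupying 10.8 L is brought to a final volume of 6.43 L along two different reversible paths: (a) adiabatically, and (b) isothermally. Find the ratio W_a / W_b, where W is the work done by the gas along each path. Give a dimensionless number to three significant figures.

W_a / W_b ≈ 1.19

Path (a) adiabatic: W = P₁V₁(1 − (V₁/V₂)^(γ−1))/(γ−1) → W_a/(P₁V₁) = -0.6195.
Path (b) isothermal: W = P₁V₁ ln(V₂/V₁) → W_b/(P₁V₁) = -0.5186.
W_a / W_b = -0.6195 / -0.5186 = 1.195.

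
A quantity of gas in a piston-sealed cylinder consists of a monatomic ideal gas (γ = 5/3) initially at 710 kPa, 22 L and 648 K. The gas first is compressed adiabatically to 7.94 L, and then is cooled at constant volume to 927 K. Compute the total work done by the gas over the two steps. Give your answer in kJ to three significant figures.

W_total ≈ -22.8 kJ

Step 1 (adiabatic): W = (P₁V₁ − P₂V₂)/(γ−1) = (15620 − 30814)/0.667 = -22791 J.
Step 2 (isochoric): W = 0 (constant volume).
W_total = -22791 + 0 = -22791 J.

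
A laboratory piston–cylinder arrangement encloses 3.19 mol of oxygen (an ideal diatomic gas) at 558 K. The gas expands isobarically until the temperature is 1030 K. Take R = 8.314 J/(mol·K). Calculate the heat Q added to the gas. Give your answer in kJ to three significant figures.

Q ≈ 43.8 kJ

Isobaric: W = nRΔT = (3.19)(8.314)(472) = 12518 J.
ΔU = nCᵥΔT with Cᵥ = 5R/2: ΔU = (3.19)(20.79)(472) = 31296 J.
Q = ΔU + W = 31296 + 12518 = 43814 J.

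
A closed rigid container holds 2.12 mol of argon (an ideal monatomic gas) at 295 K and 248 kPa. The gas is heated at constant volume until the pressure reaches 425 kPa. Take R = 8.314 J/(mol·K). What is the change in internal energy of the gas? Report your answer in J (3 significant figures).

Constant volume ⇒ W = 0, so Q = ΔU = nCᵥΔT with Cᵥ = 3R/2 = 12.47 J/(mol·K).
At constant V, T₂/T₁ = P₂/P₁ ⇒ ΔT = T₁(P₂/P₁ − 1) = 295·(425/248 − 1) = 210.5 K.
ΔU = (2.12)(12.47)(210.5) = 5566 J.

ΔU ≈ 5570 J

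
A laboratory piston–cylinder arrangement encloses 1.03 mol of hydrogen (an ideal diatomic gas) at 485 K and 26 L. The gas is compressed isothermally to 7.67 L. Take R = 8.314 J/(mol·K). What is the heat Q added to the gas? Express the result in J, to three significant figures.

Isothermal ⇒ ΔU = 0, so Q = W = nRT ln(V₂/V₁).
Q = (1.03)(8.314)(485) ln(7.67/26) = 4153 × -1.221 = -5070 J.

Q ≈ -5070 J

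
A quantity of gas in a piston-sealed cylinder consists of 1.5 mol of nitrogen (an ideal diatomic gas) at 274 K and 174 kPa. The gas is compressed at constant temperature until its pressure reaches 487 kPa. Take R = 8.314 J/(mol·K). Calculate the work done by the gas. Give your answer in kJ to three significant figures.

Isothermal process: W = nRT ln(V₂/V₁) = nRT ln(P₁/P₂).
W = (1.5)(8.314)(274) × ln(174/487)
  = 3417 × ln(0.3573) = 3417 × -1.029
W_by_gas = -3517 J.

W ≈ -3.52 kJ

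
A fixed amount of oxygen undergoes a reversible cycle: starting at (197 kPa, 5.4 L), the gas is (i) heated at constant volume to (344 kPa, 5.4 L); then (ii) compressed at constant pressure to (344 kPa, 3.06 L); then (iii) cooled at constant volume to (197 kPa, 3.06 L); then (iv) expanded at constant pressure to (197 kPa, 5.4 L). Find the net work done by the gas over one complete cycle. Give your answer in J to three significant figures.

W_net ≈ -344 J

Constant-volume legs do no work.
W(ii) = (344)(3.06 − 5.4) = -805 J; W(iv) = (197)(5.4 − 3.06) = 461 J.
W_net = -805 + 461 = -344 J (the counter-clockwise enclosed area).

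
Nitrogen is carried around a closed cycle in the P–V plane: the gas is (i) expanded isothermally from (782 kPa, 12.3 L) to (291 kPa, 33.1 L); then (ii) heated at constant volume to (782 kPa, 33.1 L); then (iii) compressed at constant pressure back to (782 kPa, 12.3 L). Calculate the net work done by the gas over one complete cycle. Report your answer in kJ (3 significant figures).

Leg (i): W = PᵢVᵢ ln(V_f/Vᵢ) = (9619) ln(33.1/12.3) = 9522 J.
Leg (ii): W = 0.
Leg (iii): W = PΔV = (782)(12.3 − 33.1) = -16266 J.
W_net = 9522 − 16266 = -6744 J.

W_net ≈ -6.74 kJ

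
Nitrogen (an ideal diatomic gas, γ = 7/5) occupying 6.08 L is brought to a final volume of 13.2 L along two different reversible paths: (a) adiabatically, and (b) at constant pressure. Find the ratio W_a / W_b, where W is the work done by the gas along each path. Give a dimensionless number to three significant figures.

Path (a) adiabatic: W = P₁V₁(1 − (V₁/V₂)^(γ−1))/(γ−1) → W_a/(P₁V₁) = 0.6665.
Path (b) isobaric: W = P₁(V₂ − V₁) → W_b/(P₁V₁) = 1.171.
W_a / W_b = 0.6665 / 1.171 = 0.5692.

W_a / W_b ≈ 0.569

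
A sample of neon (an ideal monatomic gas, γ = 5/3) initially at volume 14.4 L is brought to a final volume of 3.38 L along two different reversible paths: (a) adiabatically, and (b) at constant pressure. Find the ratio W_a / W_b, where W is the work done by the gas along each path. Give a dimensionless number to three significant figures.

W_a / W_b ≈ 3.19

Path (a) adiabatic: W = P₁V₁(1 − (V₁/V₂)^(γ−1))/(γ−1) → W_a/(P₁V₁) = -2.442.
Path (b) isobaric: W = P₁(V₂ − V₁) → W_b/(P₁V₁) = -0.7653.
W_a / W_b = -2.442 / -0.7653 = 3.191.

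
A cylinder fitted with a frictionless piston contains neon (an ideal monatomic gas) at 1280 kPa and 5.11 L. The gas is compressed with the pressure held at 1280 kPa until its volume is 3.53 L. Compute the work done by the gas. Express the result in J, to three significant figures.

W ≈ -2020 J

Isobaric: W = P ΔV.
W = (1280 kPa)(3.53 − 5.11 L) = (1280)(-1.58) = -2022 J.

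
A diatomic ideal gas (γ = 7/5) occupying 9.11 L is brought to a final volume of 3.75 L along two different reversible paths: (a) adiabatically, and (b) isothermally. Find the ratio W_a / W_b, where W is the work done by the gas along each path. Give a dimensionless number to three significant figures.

Path (a) adiabatic: W = P₁V₁(1 − (V₁/V₂)^(γ−1))/(γ−1) → W_a/(P₁V₁) = -1.066.
Path (b) isothermal: W = P₁V₁ ln(V₂/V₁) → W_b/(P₁V₁) = -0.8876.
W_a / W_b = -1.066 / -0.8876 = 1.201.

W_a / W_b ≈ 1.20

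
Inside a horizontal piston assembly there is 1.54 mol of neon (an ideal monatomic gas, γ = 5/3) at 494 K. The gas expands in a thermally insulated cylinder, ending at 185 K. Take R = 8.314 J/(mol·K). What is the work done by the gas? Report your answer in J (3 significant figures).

Adiabatic ⇒ Q = 0, so W_by = −ΔU = nCᵥ(T₁ − T₂).
Cᵥ = 3R/2 = 12.47 J/(mol·K).
W = (1.54)(12.47)(494 − 185) = 5934 J.

W ≈ 5930 J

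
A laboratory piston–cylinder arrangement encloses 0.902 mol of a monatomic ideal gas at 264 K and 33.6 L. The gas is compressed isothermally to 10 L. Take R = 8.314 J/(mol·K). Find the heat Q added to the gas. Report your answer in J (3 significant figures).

Q ≈ -2400 J

Isothermal ⇒ ΔU = 0, so Q = W = nRT ln(V₂/V₁).
Q = (0.902)(8.314)(264) ln(10/33.6) = 1980 × -1.212 = -2399 J.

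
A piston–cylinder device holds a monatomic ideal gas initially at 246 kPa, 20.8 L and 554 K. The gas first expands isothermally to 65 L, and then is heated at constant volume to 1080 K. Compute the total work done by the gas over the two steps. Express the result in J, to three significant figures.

W_total ≈ 5830 J

Step 1 (isothermal): W = P₁V₁ ln(V₂/V₁) = (5117) ln(65/20.8) = 5830 J.
Step 2 (isochoric): W = 0 (constant volume).
W_total = 5830 + 0 = 5830 J.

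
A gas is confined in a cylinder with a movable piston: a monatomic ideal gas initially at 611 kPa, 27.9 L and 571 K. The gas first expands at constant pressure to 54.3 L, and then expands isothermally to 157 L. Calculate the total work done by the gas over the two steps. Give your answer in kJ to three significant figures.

Step 1 (isobaric): W = PΔV = (611 kPa)(54.3 − 27.9 L) = 16130 J.
After step 1: P = 611 kPa, V = 54.3 L, T = 1111 K.
Step 2 (isothermal): W = P₁V₁ ln(V₂/V₁) = (33177) ln(157/54.3) = 35225 J.
W_total = 16130 + 35225 = 51355 J.

W_total ≈ 51.4 kJ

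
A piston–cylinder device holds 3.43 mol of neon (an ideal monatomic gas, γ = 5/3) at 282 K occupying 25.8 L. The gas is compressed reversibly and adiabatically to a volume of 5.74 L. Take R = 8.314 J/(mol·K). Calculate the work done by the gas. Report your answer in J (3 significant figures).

W ≈ -20800 J

Adiabatic: TV^(γ−1) = const with γ = 5/3.
T₂ = T₁ (V₁/V₂)^(γ−1) = 282 × (25.8/5.74)^0.667 = 282 × 2.724 = 768 K.
W_by = nCᵥ(T₁ − T₂) = (3.43)(12.47)(282 − 768) = -20791 J.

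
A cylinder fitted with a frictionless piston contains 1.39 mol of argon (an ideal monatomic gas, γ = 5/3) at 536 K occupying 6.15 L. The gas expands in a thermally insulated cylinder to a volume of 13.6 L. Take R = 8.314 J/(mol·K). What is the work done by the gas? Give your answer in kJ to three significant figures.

Adiabatic: TV^(γ−1) = const with γ = 5/3.
T₂ = T₁ (V₁/V₂)^(γ−1) = 536 × (6.15/13.6)^0.667 = 536 × 0.5891 = 315.8 K.
W_by = nCᵥ(T₁ − T₂) = (1.39)(12.47)(536 − 315.8) = 3817 J.

W ≈ 3.82 kJ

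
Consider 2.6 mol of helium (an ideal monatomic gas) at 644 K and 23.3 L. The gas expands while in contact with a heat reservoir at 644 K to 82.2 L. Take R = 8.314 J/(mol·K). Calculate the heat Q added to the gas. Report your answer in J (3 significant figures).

Isothermal ⇒ ΔU = 0, so Q = W = nRT ln(V₂/V₁).
Q = (2.6)(8.314)(644) ln(82.2/23.3) = 13921 × 1.261 = 17550 J.

Q ≈ 17600 J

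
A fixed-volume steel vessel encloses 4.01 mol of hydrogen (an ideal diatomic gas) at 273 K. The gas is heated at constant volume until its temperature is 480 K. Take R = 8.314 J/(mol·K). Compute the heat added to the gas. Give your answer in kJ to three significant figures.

Constant volume ⇒ W = 0, so Q = ΔU = nCᵥΔT with Cᵥ = 5R/2 = 20.79 J/(mol·K).
ΔU = (4.01)(20.79)(480 − 273) = 17253 J.

Q ≈ 17.3 kJ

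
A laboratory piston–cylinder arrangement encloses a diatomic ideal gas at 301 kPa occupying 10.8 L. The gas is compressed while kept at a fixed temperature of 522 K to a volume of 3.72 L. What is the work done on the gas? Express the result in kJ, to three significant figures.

W ≈ 3.46 kJ

Isothermal: W = nRT ln(V₂/V₁) = P₁V₁ ln(V₂/V₁).
P₁V₁ = (301 kPa)(10.8 L) = 3251 J.
W = 3251 × ln(3.72/10.8) = 3251 × -1.066
W_by_gas = -3465 J; work on gas = −W_by = 3465 J.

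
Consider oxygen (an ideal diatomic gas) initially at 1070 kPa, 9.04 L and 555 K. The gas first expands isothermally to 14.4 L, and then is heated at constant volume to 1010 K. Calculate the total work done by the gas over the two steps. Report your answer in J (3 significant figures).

Step 1 (isothermal): W = P₁V₁ ln(V₂/V₁) = (9673) ln(14.4/9.04) = 4503 J.
Step 2 (isochoric): W = 0 (constant volume).
W_total = 4503 + 0 = 4503 J.

W_total ≈ 4500 J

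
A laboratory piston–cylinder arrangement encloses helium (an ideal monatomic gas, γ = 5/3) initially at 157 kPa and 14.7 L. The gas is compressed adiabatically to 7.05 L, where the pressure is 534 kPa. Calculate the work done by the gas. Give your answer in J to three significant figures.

W ≈ -2190 J

Adiabatic: W = (P₁V₁ − P₂V₂)/(γ − 1) with γ = 5/3.
P₁V₁ = 2308 J, P₂V₂ = 3765 J.
W = (2308 − 3765) / 0.6667 = -2185 J.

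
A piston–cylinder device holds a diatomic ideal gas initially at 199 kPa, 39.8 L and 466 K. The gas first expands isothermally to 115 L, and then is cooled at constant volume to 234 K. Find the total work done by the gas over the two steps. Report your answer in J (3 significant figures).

Step 1 (isothermal): W = P₁V₁ ln(V₂/V₁) = (7920) ln(115/39.8) = 8404 J.
Step 2 (isochoric): W = 0 (constant volume).
W_total = 8404 + 0 = 8404 J.

W_total ≈ 8400 J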